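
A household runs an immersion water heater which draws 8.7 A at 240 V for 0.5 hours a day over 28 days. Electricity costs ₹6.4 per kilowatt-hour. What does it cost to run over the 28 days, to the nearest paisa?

₹187.08

Power = 8.7 A × 240 V = 2088 W = 2.088 kW
Runtime = 0.5 h/day × 28 days = 14 h
Energy = 2.088 kW × 14 h = 29.232 kWh
Cost = 29.232 kWh × ₹6.4/kWh = ₹187.08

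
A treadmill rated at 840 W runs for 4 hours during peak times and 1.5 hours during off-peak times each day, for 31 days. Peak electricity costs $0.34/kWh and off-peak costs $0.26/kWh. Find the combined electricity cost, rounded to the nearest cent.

$45.57

Peak energy = 0.84 kW × 4 h × 31 = 104.16 kWh
Off-peak energy = 0.84 kW × 1.5 h × 31 = 39.06 kWh
Cost = 104.16 × $0.34 + 39.06 × $0.26 = $35.4144 + $10.1556 = $45.57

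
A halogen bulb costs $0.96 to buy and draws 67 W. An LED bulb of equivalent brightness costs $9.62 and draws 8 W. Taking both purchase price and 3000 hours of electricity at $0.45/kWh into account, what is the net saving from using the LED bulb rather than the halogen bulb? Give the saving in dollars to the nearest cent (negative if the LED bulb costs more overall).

$70.99

halogen bulb: $0.96 + (67/1000) kW × 3000 h × $0.45 = $0.96 + $90.45 = $91.41
LED bulb: $9.62 + (8/1000) kW × 3000 h × $0.45 = $9.62 + $10.8 = $20.42
Saving = $91.41 − $20.42 = $70.99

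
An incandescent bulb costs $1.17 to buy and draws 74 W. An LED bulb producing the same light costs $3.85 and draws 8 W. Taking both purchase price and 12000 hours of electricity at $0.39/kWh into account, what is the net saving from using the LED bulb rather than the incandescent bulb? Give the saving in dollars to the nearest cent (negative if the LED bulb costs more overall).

$306.20

incandescent bulb: $1.17 + (74/1000) kW × 12000 h × $0.39 = $1.17 + $346.32 = $347.49
LED bulb: $3.85 + (8/1000) kW × 12000 h × $0.39 = $3.85 + $37.44 = $41.29
Saving = $347.49 − $41.29 = $306.2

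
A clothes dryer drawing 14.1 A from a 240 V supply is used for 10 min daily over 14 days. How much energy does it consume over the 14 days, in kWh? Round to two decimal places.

Power = 14.1 A × 240 V = 3384 W = 3.384 kW
Runtime = 10 min × 14 = 140 min = 2.333333… h
Energy = 3.384 kW × 2.333333… h = 7.896 kWh ≈ 7.90 kWh

7.90 kWh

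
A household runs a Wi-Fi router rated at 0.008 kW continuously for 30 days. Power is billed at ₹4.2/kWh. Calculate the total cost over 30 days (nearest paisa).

Runtime = 24 h × 30 = 720 h
Energy = 0.008 kW × 720 h = 5.76 kWh
Cost = 5.76 kWh × ₹4.2/kWh = ₹24.19

₹24.19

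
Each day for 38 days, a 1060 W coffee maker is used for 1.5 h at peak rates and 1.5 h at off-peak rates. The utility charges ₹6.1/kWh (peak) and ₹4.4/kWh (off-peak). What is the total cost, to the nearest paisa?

Peak energy = 1.06 kW × 1.5 h × 38 = 60.42 kWh
Off-peak energy = 1.06 kW × 1.5 h × 38 = 60.42 kWh
Cost = 60.42 × ₹6.1 + 60.42 × ₹4.4 = ₹368.562 + ₹265.848 = ₹634.41

₹634.41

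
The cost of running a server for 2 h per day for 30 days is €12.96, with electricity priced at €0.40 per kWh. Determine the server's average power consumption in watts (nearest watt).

540 W

Energy = €12.96 ÷ €0.40/kWh = 32.4 kWh
Runtime = 2 h/day × 30 days = 60 h
Power = 32.4 kWh ÷ 60 h = 0.54 kW = 540 W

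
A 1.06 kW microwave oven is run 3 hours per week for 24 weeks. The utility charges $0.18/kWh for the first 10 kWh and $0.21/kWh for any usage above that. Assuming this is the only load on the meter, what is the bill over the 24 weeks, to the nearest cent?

$15.73

Runtime = 3 h/week × 24 weeks = 72 h
Energy = 1.06 kW × 72 h = 76.32 kWh
Tier 1 (0–10 kWh): 10 × $0.18 = $1.8
Above 10 kWh: 66.32 × $0.21 = $13.9272
Bill = $15.73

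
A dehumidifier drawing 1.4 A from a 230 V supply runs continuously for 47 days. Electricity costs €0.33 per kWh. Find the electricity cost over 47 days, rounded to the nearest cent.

€119.86

Power = 1.4 A × 230 V = 322 W = 0.322 kW
Runtime = 24 h × 47 = 1128 h
Energy = 0.322 kW × 1128 h = 363.216 kWh
Cost = 363.216 kWh × €0.33/kWh = €119.86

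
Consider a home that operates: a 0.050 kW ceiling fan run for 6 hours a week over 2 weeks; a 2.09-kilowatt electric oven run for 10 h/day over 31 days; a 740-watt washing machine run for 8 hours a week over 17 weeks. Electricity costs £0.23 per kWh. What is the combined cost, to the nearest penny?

ceiling fan: Runtime = 6 h/week × 2 weeks = 12 h
ceiling fan: 0.05 kW × 12 h = 0.6 kWh
electric oven: Runtime = 10 h/day × 31 days = 310 h
electric oven: 2.09 kW × 310 h = 647.9 kWh
washing machine: Runtime = 8 h/week × 17 weeks = 136 h
washing machine: 0.74 kW × 136 h = 100.64 kWh
Total energy = 749.14 kWh
Cost = 749.14 × £0.23 = £172.30

£172.30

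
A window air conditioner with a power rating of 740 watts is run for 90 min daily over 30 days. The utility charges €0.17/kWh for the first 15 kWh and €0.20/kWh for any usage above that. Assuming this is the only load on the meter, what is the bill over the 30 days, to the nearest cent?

€6.21

Runtime = 90 min × 30 = 2700 min = 45 h
Energy = 0.74 kW × 45 h = 33.3 kWh
Tier 1 (0–15 kWh): 15 × €0.17 = €2.55
Above 15 kWh: 18.3 × €0.20 = €3.66
Bill = €6.21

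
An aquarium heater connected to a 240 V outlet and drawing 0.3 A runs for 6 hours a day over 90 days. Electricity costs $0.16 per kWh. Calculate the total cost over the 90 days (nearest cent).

$6.22

Power = 0.3 A × 240 V = 72 W = 0.072 kW
Runtime = 6 h/day × 90 days = 540 h
Energy = 0.072 kW × 540 h = 38.88 kWh
Cost = 38.88 kWh × $0.16/kWh = $6.22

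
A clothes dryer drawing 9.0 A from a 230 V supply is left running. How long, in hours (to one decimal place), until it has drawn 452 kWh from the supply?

218.4 h

Power = 9.0 A × 230 V = 2070 W = 2.07 kW
Hours = 452 kWh ÷ 2.07 kW = 218.4 h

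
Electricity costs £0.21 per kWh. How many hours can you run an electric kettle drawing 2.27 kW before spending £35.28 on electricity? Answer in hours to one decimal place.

Energy available = £35.28 ÷ £0.21/kWh = 168 kWh
Hours = 168 kWh ÷ 2.27 kW = 74.0 h

74.0 h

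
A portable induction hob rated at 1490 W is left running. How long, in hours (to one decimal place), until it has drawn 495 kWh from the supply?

332.2 h

Hours = 495 kWh ÷ 1.49 kW = 332.2 h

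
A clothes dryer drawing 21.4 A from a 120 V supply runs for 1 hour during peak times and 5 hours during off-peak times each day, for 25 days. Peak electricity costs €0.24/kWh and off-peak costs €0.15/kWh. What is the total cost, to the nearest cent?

Power = 21.4 A × 120 V = 2568 W = 2.568 kW
Peak energy = 2.568 kW × 1 h × 25 = 64.2 kWh
Off-peak energy = 2.568 kW × 5 h × 25 = 321 kWh
Cost = 64.2 × €0.24 + 321 × €0.15 = €15.408 + €48.15 = €63.56

€63.56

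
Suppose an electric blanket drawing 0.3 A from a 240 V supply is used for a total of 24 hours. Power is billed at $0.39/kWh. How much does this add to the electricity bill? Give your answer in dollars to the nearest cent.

Power = 0.3 A × 240 V = 72 W = 0.072 kW
Energy = 0.072 kW × 24 h = 1.728 kWh
Cost = 1.728 kWh × $0.39/kWh = $0.67

$0.67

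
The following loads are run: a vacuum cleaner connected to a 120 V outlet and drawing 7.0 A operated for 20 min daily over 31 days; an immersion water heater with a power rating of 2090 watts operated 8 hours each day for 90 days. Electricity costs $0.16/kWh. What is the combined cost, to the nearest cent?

$242.16

vacuum cleaner: Power = 7.0 A × 120 V = 840 W = 0.84 kW
vacuum cleaner: Runtime = 20 min × 31 = 620 min = 10.333333… h
vacuum cleaner: 0.84 kW × 10.333333… h = 8.68 kWh
immersion water heater: Runtime = 8 h/day × 90 days = 720 h
immersion water heater: 2.09 kW × 720 h = 1504.8 kWh
Total energy = 1513.48 kWh
Cost = 1513.48 × $0.16 = $242.16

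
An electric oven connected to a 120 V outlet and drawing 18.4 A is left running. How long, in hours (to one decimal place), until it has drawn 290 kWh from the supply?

Power = 18.4 A × 120 V = 2208 W = 2.208 kW
Hours = 290 kWh ÷ 2.208 kW = 131.3 h

131.3 h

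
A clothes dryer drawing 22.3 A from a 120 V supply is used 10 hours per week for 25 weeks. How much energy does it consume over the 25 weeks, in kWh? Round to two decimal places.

669.00 kWh

Power = 22.3 A × 120 V = 2676 W = 2.676 kW
Runtime = 10 h/week × 25 weeks = 250 h
Energy = 2.676 kW × 250 h = 669 kWh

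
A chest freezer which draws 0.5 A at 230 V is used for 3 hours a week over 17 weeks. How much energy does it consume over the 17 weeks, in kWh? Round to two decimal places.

5.87 kWh

Power = 0.5 A × 230 V = 115 W = 0.115 kW
Runtime = 3 h/week × 17 weeks = 51 h
Energy = 0.115 kW × 51 h = 5.865 kWh ≈ 5.87 kWh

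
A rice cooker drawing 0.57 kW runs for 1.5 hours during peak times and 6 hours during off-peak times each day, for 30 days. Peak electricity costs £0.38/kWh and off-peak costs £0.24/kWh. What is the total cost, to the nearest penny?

Peak energy = 0.57 kW × 1.5 h × 30 = 25.65 kWh
Off-peak energy = 0.57 kW × 6 h × 30 = 102.6 kWh
Cost = 25.65 × £0.38 + 102.6 × £0.24 = £9.747 + £24.624 = £34.37

£34.37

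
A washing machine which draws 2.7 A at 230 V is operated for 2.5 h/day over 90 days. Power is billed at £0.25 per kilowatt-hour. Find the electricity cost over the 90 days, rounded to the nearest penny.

Power = 2.7 A × 230 V = 621 W = 0.621 kW
Runtime = 2.5 h/day × 90 days = 225 h
Energy = 0.621 kW × 225 h = 139.725 kWh
Cost = 139.725 kWh × £0.25/kWh = £34.93

£34.93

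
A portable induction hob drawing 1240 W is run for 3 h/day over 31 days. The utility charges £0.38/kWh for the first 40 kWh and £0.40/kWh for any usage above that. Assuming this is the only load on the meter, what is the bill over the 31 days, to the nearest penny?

£45.33

Runtime = 3 h/day × 31 days = 93 h
Energy = 1.24 kW × 93 h = 115.32 kWh
Tier 1 (0–40 kWh): 40 × £0.38 = £15.2
Above 40 kWh: 75.32 × £0.40 = £30.128
Bill = £45.33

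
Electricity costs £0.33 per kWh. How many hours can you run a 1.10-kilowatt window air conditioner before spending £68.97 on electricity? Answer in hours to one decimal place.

Energy available = £68.97 ÷ £0.33/kWh = 209 kWh
Hours = 209 kWh ÷ 1.1 kW = 190.0 h

190.0 h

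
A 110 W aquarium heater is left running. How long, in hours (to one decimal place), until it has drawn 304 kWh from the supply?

Hours = 304 kWh ÷ 0.11 kW = 2763.6 h

2763.6 h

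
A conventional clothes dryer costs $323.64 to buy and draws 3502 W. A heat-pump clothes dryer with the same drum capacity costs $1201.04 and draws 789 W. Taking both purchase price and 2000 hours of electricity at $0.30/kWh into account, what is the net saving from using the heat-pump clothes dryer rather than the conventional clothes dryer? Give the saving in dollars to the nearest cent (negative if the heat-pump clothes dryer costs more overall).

conventional clothes dryer: $323.64 + (3502/1000) kW × 2000 h × $0.30 = $323.64 + $2101.2 = $2424.84
heat-pump clothes dryer: $1201.04 + (789/1000) kW × 2000 h × $0.30 = $1201.04 + $473.4 = $1674.44
Saving = $2424.84 − $1674.44 = $750.4

$750.40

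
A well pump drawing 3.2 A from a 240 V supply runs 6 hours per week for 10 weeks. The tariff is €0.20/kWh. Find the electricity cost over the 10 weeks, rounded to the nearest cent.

Power = 3.2 A × 240 V = 768 W = 0.768 kW
Runtime = 6 h/week × 10 weeks = 60 h
Energy = 0.768 kW × 60 h = 46.08 kWh
Cost = 46.08 kWh × €0.20/kWh = €9.22

€9.22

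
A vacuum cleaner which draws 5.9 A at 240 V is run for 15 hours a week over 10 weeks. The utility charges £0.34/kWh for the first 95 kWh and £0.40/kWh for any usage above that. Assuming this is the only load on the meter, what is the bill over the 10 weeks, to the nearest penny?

£79.26

Power = 5.9 A × 240 V = 1416 W = 1.416 kW
Runtime = 15 h/week × 10 weeks = 150 h
Energy = 1.416 kW × 150 h = 212.4 kWh
Tier 1 (0–95 kWh): 95 × £0.34 = £32.3
Above 95 kWh: 117.4 × £0.40 = £46.96
Bill = £79.26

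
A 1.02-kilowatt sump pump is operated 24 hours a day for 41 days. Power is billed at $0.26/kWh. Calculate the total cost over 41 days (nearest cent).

Runtime = 24 h × 41 = 984 h
Energy = 1.02 kW × 984 h = 1003.68 kWh
Cost = 1003.68 kWh × $0.26/kWh = $260.96

$260.96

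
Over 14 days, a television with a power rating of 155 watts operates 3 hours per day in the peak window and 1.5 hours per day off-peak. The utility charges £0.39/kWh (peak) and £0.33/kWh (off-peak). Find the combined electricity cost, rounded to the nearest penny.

Peak energy = 0.155 kW × 3 h × 14 = 6.51 kWh
Off-peak energy = 0.155 kW × 1.5 h × 14 = 3.255 kWh
Cost = 6.51 × £0.39 + 3.255 × £0.33 = £2.5389 + £1.07415 = £3.61

£3.61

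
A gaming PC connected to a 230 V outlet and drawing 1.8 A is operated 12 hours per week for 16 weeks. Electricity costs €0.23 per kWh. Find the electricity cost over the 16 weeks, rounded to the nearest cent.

€18.28

Power = 1.8 A × 230 V = 414 W = 0.414 kW
Runtime = 12 h/week × 16 weeks = 192 h
Energy = 0.414 kW × 192 h = 79.488 kWh
Cost = 79.488 kWh × €0.23/kWh = €18.28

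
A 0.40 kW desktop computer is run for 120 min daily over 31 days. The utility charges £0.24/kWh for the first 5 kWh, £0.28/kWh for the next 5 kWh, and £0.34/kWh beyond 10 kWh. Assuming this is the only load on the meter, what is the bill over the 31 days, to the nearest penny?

£7.63

Runtime = 120 min × 31 = 3720 min = 62 h
Energy = 0.4 kW × 62 h = 24.8 kWh
Tier 1 (0–5 kWh): 5 × £0.24 = £1.2
Tier 2 (5–10 kWh): 5 × £0.28 = £1.4
Above 10 kWh: 14.8 × £0.34 = £5.032
Bill = £7.63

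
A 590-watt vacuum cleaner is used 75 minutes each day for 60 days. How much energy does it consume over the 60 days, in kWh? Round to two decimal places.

Runtime = 75 min × 60 = 4500 min = 75 h
Energy = 0.59 kW × 75 h = 44.25 kWh

44.25 kWh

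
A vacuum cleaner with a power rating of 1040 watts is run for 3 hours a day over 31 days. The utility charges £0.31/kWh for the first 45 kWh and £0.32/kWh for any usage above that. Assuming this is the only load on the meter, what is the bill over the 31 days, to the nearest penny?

£30.50

Runtime = 3 h/day × 31 days = 93 h
Energy = 1.04 kW × 93 h = 96.72 kWh
Tier 1 (0–45 kWh): 45 × £0.31 = £13.95
Above 45 kWh: 51.72 × £0.32 = £16.5504
Bill = £30.50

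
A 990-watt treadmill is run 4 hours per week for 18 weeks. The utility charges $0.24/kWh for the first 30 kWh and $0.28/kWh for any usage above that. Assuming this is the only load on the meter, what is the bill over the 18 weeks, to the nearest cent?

Runtime = 4 h/week × 18 weeks = 72 h
Energy = 0.99 kW × 72 h = 71.28 kWh
Tier 1 (0–30 kWh): 30 × $0.24 = $7.2
Above 30 kWh: 41.28 × $0.28 = $11.5584
Bill = $18.76

$18.76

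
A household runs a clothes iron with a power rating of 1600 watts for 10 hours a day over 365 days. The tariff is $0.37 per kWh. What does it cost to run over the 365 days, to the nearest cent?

Runtime = 10 h/day × 365 days = 3650 h
Energy = 1.6 kW × 3650 h = 5840 kWh
Cost = 5840 kWh × $0.37/kWh = $2160.80

$2160.80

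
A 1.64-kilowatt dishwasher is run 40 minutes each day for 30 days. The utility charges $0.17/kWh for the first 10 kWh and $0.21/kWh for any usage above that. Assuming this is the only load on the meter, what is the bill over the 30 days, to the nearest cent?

Runtime = 40 min × 30 = 1200 min = 20 h
Energy = 1.64 kW × 20 h = 32.8 kWh
Tier 1 (0–10 kWh): 10 × $0.17 = $1.7
Above 10 kWh: 22.8 × $0.21 = $4.788
Bill = $6.49

$6.49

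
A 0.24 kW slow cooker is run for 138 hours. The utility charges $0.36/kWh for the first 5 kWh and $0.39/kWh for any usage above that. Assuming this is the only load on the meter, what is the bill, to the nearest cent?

$12.77

Energy = 0.24 kW × 138 h = 33.12 kWh
Tier 1 (0–5 kWh): 5 × $0.36 = $1.8
Above 5 kWh: 28.12 × $0.39 = $10.9668
Bill = $12.77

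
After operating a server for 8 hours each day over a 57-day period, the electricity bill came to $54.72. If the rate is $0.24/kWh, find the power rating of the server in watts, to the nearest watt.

500 W

Energy = $54.72 ÷ $0.24/kWh = 228 kWh
Runtime = 8 h/day × 57 days = 456 h
Power = 228 kWh ÷ 456 h = 0.5 kW = 500 W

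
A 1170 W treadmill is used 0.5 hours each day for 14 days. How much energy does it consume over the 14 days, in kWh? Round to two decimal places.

Runtime = 0.5 h/day × 14 days = 7 h
Energy = 1.17 kW × 7 h = 8.19 kWh

8.19 kWh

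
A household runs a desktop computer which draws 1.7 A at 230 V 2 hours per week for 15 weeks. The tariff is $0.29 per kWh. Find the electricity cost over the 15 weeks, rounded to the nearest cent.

$3.40

Power = 1.7 A × 230 V = 391 W = 0.391 kW
Runtime = 2 h/week × 15 weeks = 30 h
Energy = 0.391 kW × 30 h = 11.73 kWh
Cost = 11.73 kWh × $0.29/kWh = $3.40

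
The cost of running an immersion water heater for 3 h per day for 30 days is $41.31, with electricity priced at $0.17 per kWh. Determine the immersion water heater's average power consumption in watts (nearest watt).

2700 W

Energy = $41.31 ÷ $0.17/kWh = 243 kWh
Runtime = 3 h/day × 30 days = 90 h
Power = 243 kWh ÷ 90 h = 2.7 kW = 2700 W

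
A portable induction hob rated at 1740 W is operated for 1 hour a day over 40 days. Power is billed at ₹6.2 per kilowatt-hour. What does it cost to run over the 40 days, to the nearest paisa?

Runtime = 1 h/day × 40 days = 40 h
Energy = 1.74 kW × 40 h = 69.6 kWh
Cost = 69.6 kWh × ₹6.2/kWh = ₹431.52

₹431.52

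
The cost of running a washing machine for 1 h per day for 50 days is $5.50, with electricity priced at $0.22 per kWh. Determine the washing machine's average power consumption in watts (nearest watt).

500 W

Energy = $5.50 ÷ $0.22/kWh = 25 kWh
Runtime = 1 h/day × 50 days = 50 h
Power = 25 kWh ÷ 50 h = 0.5 kW = 500 W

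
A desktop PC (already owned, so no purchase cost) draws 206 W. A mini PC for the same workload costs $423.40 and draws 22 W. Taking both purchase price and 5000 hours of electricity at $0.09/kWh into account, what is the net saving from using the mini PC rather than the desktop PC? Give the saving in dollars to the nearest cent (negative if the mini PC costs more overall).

-$340.60

desktop PC: $0.00 + (206/1000) kW × 5000 h × $0.09 = $0.00 + $92.7 = $92.7
mini PC: $423.40 + (22/1000) kW × 5000 h × $0.09 = $423.40 + $9.9 = $433.3
Saving = $92.7 − $433.3 = −$340.6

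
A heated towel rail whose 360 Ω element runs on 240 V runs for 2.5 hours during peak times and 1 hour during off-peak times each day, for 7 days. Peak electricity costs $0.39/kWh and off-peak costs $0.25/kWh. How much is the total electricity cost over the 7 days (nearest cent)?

Power = V²/R = 240²/360 = 160 W = 0.16 kW
Peak energy = 0.16 kW × 2.5 h × 7 = 2.8 kWh
Off-peak energy = 0.16 kW × 1 h × 7 = 1.12 kWh
Cost = 2.8 × $0.39 + 1.12 × $0.25 = $1.092 + $0.28 = $1.37

$1.37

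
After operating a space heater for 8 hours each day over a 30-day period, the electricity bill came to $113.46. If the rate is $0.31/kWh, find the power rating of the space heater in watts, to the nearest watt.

Energy = $113.46 ÷ $0.31/kWh = 366 kWh
Runtime = 8 h/day × 30 days = 240 h
Power = 366 kWh ÷ 240 h = 1.525 kW = 1525 W

1525 W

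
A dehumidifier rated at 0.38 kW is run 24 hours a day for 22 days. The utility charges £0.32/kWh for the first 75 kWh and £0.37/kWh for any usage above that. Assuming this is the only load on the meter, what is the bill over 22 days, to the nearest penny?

£70.49

Runtime = 24 h × 22 = 528 h
Energy = 0.38 kW × 528 h = 200.64 kWh
Tier 1 (0–75 kWh): 75 × £0.32 = £24
Above 75 kWh: 125.64 × £0.37 = £46.4868
Bill = £70.49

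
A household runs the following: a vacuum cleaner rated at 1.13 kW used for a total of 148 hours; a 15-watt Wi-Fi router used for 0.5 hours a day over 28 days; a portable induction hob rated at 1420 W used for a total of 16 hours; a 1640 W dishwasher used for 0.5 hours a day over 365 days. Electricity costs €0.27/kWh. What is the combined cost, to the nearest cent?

€132.16

vacuum cleaner: 1.13 kW × 148 h = 167.24 kWh
Wi-Fi router: Runtime = 0.5 h/day × 28 days = 14 h
Wi-Fi router: 0.015 kW × 14 h = 0.21 kWh
portable induction hob: 1.42 kW × 16 h = 22.72 kWh
dishwasher: Runtime = 0.5 h/day × 365 days = 182.5 h
dishwasher: 1.64 kW × 182.5 h = 299.3 kWh
Total energy = 489.47 kWh
Cost = 489.47 × €0.27 = €132.16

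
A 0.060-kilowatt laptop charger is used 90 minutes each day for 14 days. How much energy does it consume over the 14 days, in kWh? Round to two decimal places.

1.26 kWh

Runtime = 90 min × 14 = 1260 min = 21 h
Energy = 0.06 kW × 21 h = 1.26 kWh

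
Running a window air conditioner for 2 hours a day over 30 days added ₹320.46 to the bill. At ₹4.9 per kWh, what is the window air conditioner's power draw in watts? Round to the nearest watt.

1090 W

Energy = ₹320.46 ÷ ₹4.9/kWh = 65.4 kWh
Runtime = 2 h/day × 30 days = 60 h
Power = 65.4 kWh ÷ 60 h = 1.09 kW = 1090 W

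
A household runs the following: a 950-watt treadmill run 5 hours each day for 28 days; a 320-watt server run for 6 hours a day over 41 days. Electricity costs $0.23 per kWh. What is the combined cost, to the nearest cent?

$48.70

treadmill: Runtime = 5 h/day × 28 days = 140 h
treadmill: 0.95 kW × 140 h = 133 kWh
server: Runtime = 6 h/day × 41 days = 246 h
server: 0.32 kW × 246 h = 78.72 kWh
Total energy = 211.72 kWh
Cost = 211.72 × $0.23 = $48.70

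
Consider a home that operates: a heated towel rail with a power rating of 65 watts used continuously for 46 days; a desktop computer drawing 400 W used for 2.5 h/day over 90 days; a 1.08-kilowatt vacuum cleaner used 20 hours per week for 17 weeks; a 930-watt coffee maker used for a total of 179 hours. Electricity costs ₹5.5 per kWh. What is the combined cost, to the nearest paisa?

heated towel rail: Runtime = 24 h × 46 = 1104 h
heated towel rail: 0.065 kW × 1104 h = 71.76 kWh
desktop computer: Runtime = 2.5 h/day × 90 days = 225 h
desktop computer: 0.4 kW × 225 h = 90 kWh
vacuum cleaner: Runtime = 20 h/week × 17 weeks = 340 h
vacuum cleaner: 1.08 kW × 340 h = 367.2 kWh
coffee maker: 0.93 kW × 179 h = 166.47 kWh
Total energy = 695.43 kWh
Cost = 695.43 × ₹5.5 = ₹3824.87

₹3824.87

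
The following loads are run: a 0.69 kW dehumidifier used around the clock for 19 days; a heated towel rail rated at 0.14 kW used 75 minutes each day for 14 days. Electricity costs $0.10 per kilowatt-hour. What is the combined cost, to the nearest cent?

$31.71

dehumidifier: Runtime = 24 h × 19 = 456 h
dehumidifier: 0.69 kW × 456 h = 314.64 kWh
heated towel rail: Runtime = 75 min × 14 = 1050 min = 17.5 h
heated towel rail: 0.14 kW × 17.5 h = 2.45 kWh
Total energy = 317.09 kWh
Cost = 317.09 × $0.10 = $31.71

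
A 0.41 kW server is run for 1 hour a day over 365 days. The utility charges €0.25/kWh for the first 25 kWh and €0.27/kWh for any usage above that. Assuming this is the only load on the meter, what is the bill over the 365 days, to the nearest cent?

€39.91

Runtime = 1 h/day × 365 days = 365 h
Energy = 0.41 kW × 365 h = 149.65 kWh
Tier 1 (0–25 kWh): 25 × €0.25 = €6.25
Above 25 kWh: 124.65 × €0.27 = €33.6555
Bill = €39.91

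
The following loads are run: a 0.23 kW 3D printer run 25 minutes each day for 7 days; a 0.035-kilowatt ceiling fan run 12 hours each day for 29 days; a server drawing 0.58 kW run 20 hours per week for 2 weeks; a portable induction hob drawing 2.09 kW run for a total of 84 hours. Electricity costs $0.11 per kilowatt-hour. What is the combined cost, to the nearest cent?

3D printer: Runtime = 25 min × 7 = 175 min = 2.916666… h
3D printer: 0.23 kW × 2.916666… h = 0.670833… kWh
ceiling fan: Runtime = 12 h/day × 29 days = 348 h
ceiling fan: 0.035 kW × 348 h = 12.18 kWh
server: Runtime = 20 h/week × 2 weeks = 40 h
server: 0.58 kW × 40 h = 23.2 kWh
portable induction hob: 2.09 kW × 84 h = 175.56 kWh
Total energy = 211.610833… kWh
Cost = 211.610833… × $0.11 = $23.28

$23.28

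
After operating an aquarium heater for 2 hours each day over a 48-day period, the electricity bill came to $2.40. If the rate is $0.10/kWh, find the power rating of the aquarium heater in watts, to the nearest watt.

Energy = $2.40 ÷ $0.10/kWh = 24 kWh
Runtime = 2 h/day × 48 days = 96 h
Power = 24 kWh ÷ 96 h = 0.25 kW = 250 W

250 W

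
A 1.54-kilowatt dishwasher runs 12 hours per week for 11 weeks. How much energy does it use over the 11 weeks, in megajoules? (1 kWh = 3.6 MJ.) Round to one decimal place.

731.8 MJ

Runtime = 12 h/week × 11 weeks = 132 h
Energy = 1.54 kW × 132 h = 203.28 kWh
= 203.28 × 3.6 MJ = 731.8 MJ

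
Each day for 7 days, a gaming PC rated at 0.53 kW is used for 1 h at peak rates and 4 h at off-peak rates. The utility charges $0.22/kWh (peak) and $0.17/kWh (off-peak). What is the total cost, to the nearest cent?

$3.34

Peak energy = 0.53 kW × 1 h × 7 = 3.71 kWh
Off-peak energy = 0.53 kW × 4 h × 7 = 14.84 kWh
Cost = 3.71 × $0.22 + 14.84 × $0.17 = $0.8162 + $2.5228 = $3.34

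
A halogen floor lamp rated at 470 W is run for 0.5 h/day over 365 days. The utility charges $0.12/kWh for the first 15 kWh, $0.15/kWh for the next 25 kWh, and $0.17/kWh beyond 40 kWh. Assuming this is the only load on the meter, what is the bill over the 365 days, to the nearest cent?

$13.33

Runtime = 0.5 h/day × 365 days = 182.5 h
Energy = 0.47 kW × 182.5 h = 85.775 kWh
Tier 1 (0–15 kWh): 15 × $0.12 = $1.8
Tier 2 (15–40 kWh): 25 × $0.15 = $3.75
Above 40 kWh: 45.775 × $0.17 = $7.78175
Bill = $13.33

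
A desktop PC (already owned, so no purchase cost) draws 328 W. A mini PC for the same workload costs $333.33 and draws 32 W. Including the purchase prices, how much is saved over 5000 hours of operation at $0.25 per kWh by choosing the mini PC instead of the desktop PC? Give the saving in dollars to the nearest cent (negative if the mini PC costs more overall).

desktop PC: $0.00 + (328/1000) kW × 5000 h × $0.25 = $0.00 + $410 = $410
mini PC: $333.33 + (32/1000) kW × 5000 h × $0.25 = $333.33 + $40 = $373.33
Saving = $410 − $373.33 = $36.67

$36.67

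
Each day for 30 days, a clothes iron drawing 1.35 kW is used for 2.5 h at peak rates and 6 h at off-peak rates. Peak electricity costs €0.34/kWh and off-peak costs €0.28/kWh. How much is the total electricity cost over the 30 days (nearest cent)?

€102.47

Peak energy = 1.35 kW × 2.5 h × 30 = 101.25 kWh
Off-peak energy = 1.35 kW × 6 h × 30 = 243 kWh
Cost = 101.25 × €0.34 + 243 × €0.28 = €34.425 + €68.04 = €102.47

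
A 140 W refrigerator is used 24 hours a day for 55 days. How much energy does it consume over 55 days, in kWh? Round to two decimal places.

184.80 kWh

Runtime = 24 h × 55 = 1320 h
Energy = 0.14 kW × 1320 h = 184.8 kWh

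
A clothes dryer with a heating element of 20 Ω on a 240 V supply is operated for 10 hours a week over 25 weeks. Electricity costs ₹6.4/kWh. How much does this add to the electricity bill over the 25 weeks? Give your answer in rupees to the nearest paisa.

₹4608.00

Power = V²/R = 240²/20 = 2880 W = 2.88 kW
Runtime = 10 h/week × 25 weeks = 250 h
Energy = 2.88 kW × 250 h = 720 kWh
Cost = 720 kWh × ₹6.4/kWh = ₹4608.00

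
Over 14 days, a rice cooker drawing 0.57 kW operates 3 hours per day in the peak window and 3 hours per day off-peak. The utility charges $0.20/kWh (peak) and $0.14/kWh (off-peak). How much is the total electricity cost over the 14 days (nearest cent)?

Peak energy = 0.57 kW × 3 h × 14 = 23.94 kWh
Off-peak energy = 0.57 kW × 3 h × 14 = 23.94 kWh
Cost = 23.94 × $0.20 + 23.94 × $0.14 = $4.788 + $3.3516 = $8.14

$8.14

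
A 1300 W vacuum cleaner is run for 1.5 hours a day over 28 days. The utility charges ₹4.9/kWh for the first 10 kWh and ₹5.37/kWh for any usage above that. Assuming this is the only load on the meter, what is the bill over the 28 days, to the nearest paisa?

Runtime = 1.5 h/day × 28 days = 42 h
Energy = 1.3 kW × 42 h = 54.6 kWh
Tier 1 (0–10 kWh): 10 × ₹4.9 = ₹49
Above 10 kWh: 44.6 × ₹5.37 = ₹239.502
Bill = ₹288.50

₹288.50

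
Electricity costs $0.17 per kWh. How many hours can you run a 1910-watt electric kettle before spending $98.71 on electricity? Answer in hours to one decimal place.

304.0 h

Energy available = $98.71 ÷ $0.17/kWh = 580.6471 kWh
Hours = 580.6471 kWh ÷ 1.91 kW = 304.0 h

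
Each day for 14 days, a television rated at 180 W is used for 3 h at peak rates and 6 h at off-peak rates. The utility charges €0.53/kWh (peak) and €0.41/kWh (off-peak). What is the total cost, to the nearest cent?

Peak energy = 0.18 kW × 3 h × 14 = 7.56 kWh
Off-peak energy = 0.18 kW × 6 h × 14 = 15.12 kWh
Cost = 7.56 × €0.53 + 15.12 × €0.41 = €4.0068 + €6.1992 = €10.21

€10.21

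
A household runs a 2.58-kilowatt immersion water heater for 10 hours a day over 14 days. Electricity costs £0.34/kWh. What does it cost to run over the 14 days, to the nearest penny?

£122.81

Runtime = 10 h/day × 14 days = 140 h
Energy = 2.58 kW × 140 h = 361.2 kWh
Cost = 361.2 kWh × £0.34/kWh = £122.81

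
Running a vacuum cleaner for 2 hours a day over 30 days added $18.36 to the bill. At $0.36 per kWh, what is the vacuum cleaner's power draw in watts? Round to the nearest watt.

Energy = $18.36 ÷ $0.36/kWh = 51 kWh
Runtime = 2 h/day × 30 days = 60 h
Power = 51 kWh ÷ 60 h = 0.85 kW = 850 W

850 W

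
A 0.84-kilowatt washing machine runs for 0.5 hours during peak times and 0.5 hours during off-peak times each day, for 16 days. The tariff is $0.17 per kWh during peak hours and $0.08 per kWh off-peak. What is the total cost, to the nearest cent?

Peak energy = 0.84 kW × 0.5 h × 16 = 6.72 kWh
Off-peak energy = 0.84 kW × 0.5 h × 16 = 6.72 kWh
Cost = 6.72 × $0.17 + 6.72 × $0.08 = $1.1424 + $0.5376 = $1.68

$1.68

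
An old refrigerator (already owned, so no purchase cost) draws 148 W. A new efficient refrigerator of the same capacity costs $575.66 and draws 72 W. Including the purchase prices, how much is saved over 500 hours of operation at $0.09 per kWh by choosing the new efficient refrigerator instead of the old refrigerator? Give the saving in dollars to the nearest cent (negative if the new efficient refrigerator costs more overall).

-$572.24

old refrigerator: $0.00 + (148/1000) kW × 500 h × $0.09 = $0.00 + $6.66 = $6.66
new efficient refrigerator: $575.66 + (72/1000) kW × 500 h × $0.09 = $575.66 + $3.24 = $578.9
Saving = $6.66 − $578.9 = −$572.24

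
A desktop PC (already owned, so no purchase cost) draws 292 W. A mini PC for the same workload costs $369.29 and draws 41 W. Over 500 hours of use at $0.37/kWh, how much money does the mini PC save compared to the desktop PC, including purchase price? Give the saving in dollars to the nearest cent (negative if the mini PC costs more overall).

-$322.86

desktop PC: $0.00 + (292/1000) kW × 500 h × $0.37 = $0.00 + $54.02 = $54.02
mini PC: $369.29 + (41/1000) kW × 500 h × $0.37 = $369.29 + $7.585 = $376.875
Saving = $54.02 − $376.875 = −$322.855 → -$322.86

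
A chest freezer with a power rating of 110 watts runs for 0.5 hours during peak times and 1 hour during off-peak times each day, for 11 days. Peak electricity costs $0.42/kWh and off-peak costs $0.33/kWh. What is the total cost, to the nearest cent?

Peak energy = 0.11 kW × 0.5 h × 11 = 0.605 kWh
Off-peak energy = 0.11 kW × 1 h × 11 = 1.21 kWh
Cost = 0.605 × $0.42 + 1.21 × $0.33 = $0.2541 + $0.3993 = $0.65

$0.65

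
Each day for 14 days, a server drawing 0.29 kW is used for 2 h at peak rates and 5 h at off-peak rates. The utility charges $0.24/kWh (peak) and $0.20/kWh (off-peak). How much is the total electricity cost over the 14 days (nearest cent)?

$6.01

Peak energy = 0.29 kW × 2 h × 14 = 8.12 kWh
Off-peak energy = 0.29 kW × 5 h × 14 = 20.3 kWh
Cost = 8.12 × $0.24 + 20.3 × $0.20 = $1.9488 + $4.06 = $6.01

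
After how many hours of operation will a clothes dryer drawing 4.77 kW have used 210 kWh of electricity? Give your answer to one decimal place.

Hours = 210 kWh ÷ 4.77 kW = 44.0 h

44.0 h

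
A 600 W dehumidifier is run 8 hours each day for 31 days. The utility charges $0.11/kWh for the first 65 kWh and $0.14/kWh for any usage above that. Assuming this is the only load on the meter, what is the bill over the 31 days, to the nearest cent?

$18.88

Runtime = 8 h/day × 31 days = 248 h
Energy = 0.6 kW × 248 h = 148.8 kWh
Tier 1 (0–65 kWh): 65 × $0.11 = $7.15
Above 65 kWh: 83.8 × $0.14 = $11.732
Bill = $18.88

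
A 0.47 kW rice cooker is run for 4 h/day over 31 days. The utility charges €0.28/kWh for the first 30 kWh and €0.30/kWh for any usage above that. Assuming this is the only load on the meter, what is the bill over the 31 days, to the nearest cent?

€16.88

Runtime = 4 h/day × 31 days = 124 h
Energy = 0.47 kW × 124 h = 58.28 kWh
Tier 1 (0–30 kWh): 30 × €0.28 = €8.4
Above 30 kWh: 28.28 × €0.30 = €8.484
Bill = €16.88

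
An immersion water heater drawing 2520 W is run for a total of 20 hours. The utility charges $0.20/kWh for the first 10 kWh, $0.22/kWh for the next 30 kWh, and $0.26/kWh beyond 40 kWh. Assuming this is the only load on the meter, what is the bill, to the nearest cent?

Energy = 2.52 kW × 20 h = 50.4 kWh
Tier 1 (0–10 kWh): 10 × $0.20 = $2
Tier 2 (10–40 kWh): 30 × $0.22 = $6.6
Above 40 kWh: 10.4 × $0.26 = $2.704
Bill = $11.30

$11.30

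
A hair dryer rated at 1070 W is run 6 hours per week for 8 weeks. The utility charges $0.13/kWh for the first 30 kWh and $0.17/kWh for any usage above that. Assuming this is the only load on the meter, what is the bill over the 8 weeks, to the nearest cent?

$7.53

Runtime = 6 h/week × 8 weeks = 48 h
Energy = 1.07 kW × 48 h = 51.36 kWh
Tier 1 (0–30 kWh): 30 × $0.13 = $3.9
Above 30 kWh: 21.36 × $0.17 = $3.6312
Bill = $7.53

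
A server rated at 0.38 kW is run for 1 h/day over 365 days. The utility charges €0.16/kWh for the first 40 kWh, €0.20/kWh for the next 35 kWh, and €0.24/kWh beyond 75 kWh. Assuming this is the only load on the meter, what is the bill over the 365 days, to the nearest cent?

Runtime = 1 h/day × 365 days = 365 h
Energy = 0.38 kW × 365 h = 138.7 kWh
Tier 1 (0–40 kWh): 40 × €0.16 = €6.4
Tier 2 (40–75 kWh): 35 × €0.20 = €7
Above 75 kWh: 63.7 × €0.24 = €15.288
Bill = €28.69

€28.69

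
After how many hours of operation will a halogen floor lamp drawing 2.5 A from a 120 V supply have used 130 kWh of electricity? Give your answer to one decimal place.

Power = 2.5 A × 120 V = 300 W = 0.3 kW
Hours = 130 kWh ÷ 0.3 kW = 433.3 h

433.3 h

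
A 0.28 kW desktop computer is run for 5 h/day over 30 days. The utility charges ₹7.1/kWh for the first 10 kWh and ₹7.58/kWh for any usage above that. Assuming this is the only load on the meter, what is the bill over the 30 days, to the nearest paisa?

₹313.56

Runtime = 5 h/day × 30 days = 150 h
Energy = 0.28 kW × 150 h = 42 kWh
Tier 1 (0–10 kWh): 10 × ₹7.1 = ₹71
Above 10 kWh: 32 × ₹7.58 = ₹242.56
Bill = ₹313.56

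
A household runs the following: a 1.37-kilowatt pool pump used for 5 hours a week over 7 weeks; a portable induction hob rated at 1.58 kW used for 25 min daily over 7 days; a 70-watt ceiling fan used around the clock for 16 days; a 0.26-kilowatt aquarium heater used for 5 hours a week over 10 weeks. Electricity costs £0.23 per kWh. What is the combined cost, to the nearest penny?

pool pump: Runtime = 5 h/week × 7 weeks = 35 h
pool pump: 1.37 kW × 35 h = 47.95 kWh
portable induction hob: Runtime = 25 min × 7 = 175 min = 2.916666… h
portable induction hob: 1.58 kW × 2.916666… h = 4.608333… kWh
ceiling fan: Runtime = 24 h × 16 = 384 h
ceiling fan: 0.07 kW × 384 h = 26.88 kWh
aquarium heater: Runtime = 5 h/week × 10 weeks = 50 h
aquarium heater: 0.26 kW × 50 h = 13 kWh
Total energy = 92.438333… kWh
Cost = 92.438333… × £0.23 = £21.26

£21.26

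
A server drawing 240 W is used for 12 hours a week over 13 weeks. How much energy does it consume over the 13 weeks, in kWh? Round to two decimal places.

Runtime = 12 h/week × 13 weeks = 156 h
Energy = 0.24 kW × 156 h = 37.44 kWh

37.44 kWh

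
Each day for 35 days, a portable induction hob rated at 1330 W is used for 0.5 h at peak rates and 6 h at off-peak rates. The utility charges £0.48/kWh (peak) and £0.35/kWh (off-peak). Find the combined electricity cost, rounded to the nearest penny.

Peak energy = 1.33 kW × 0.5 h × 35 = 23.275 kWh
Off-peak energy = 1.33 kW × 6 h × 35 = 279.3 kWh
Cost = 23.275 × £0.48 + 279.3 × £0.35 = £11.172 + £97.755 = £108.93

£108.93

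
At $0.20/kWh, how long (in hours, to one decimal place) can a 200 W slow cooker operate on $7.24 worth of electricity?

Energy available = $7.24 ÷ $0.20/kWh = 36.2 kWh
Hours = 36.2 kWh ÷ 0.2 kW = 181.0 h

181.0 h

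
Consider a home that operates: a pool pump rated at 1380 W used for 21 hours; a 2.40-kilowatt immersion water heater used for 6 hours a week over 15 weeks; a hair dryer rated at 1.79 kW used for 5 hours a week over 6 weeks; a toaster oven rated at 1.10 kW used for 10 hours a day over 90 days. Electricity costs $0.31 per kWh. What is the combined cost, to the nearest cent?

pool pump: 1.38 kW × 21 h = 28.98 kWh
immersion water heater: Runtime = 6 h/week × 15 weeks = 90 h
immersion water heater: 2.4 kW × 90 h = 216 kWh
hair dryer: Runtime = 5 h/week × 6 weeks = 30 h
hair dryer: 1.79 kW × 30 h = 53.7 kWh
toaster oven: Runtime = 10 h/day × 90 days = 900 h
toaster oven: 1.1 kW × 900 h = 990 kWh
Total energy = 1288.68 kWh
Cost = 1288.68 × $0.31 = $399.49

$399.49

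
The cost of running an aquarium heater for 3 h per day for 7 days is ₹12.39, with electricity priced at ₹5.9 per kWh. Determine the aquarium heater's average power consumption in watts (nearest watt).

100 W

Energy = ₹12.39 ÷ ₹5.9/kWh = 2.1 kWh
Runtime = 3 h/day × 7 days = 21 h
Power = 2.1 kWh ÷ 21 h = 0.1 kW = 100 W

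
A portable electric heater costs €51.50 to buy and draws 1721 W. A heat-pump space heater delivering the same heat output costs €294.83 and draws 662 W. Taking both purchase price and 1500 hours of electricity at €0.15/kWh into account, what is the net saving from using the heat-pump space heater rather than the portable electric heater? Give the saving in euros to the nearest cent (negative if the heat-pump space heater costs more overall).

-€5.06

portable electric heater: €51.50 + (1721/1000) kW × 1500 h × €0.15 = €51.50 + €387.225 = €438.725
heat-pump space heater: €294.83 + (662/1000) kW × 1500 h × €0.15 = €294.83 + €148.95 = €443.78
Saving = €438.725 − €443.78 = −€5.055 → -€5.06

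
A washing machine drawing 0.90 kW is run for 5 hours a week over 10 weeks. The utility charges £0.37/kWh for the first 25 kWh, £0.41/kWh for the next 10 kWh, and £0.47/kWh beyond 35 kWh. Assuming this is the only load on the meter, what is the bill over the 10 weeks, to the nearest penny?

£18.05

Runtime = 5 h/week × 10 weeks = 50 h
Energy = 0.9 kW × 50 h = 45 kWh
Tier 1 (0–25 kWh): 25 × £0.37 = £9.25
Tier 2 (25–35 kWh): 10 × £0.41 = £4.1
Above 35 kWh: 10 × £0.47 = £4.7
Bill = £18.05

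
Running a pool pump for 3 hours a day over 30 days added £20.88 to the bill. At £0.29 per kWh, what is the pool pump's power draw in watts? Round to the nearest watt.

800 W

Energy = £20.88 ÷ £0.29/kWh = 72 kWh
Runtime = 3 h/day × 30 days = 90 h
Power = 72 kWh ÷ 90 h = 0.8 kW = 800 W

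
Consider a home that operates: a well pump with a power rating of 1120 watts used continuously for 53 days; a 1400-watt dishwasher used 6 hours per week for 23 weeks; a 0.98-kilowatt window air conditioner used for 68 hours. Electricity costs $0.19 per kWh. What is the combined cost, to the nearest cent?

well pump: Runtime = 24 h × 53 = 1272 h
well pump: 1.12 kW × 1272 h = 1424.64 kWh
dishwasher: Runtime = 6 h/week × 23 weeks = 138 h
dishwasher: 1.4 kW × 138 h = 193.2 kWh
window air conditioner: 0.98 kW × 68 h = 66.64 kWh
Total energy = 1684.48 kWh
Cost = 1684.48 × $0.19 = $320.05

$320.05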